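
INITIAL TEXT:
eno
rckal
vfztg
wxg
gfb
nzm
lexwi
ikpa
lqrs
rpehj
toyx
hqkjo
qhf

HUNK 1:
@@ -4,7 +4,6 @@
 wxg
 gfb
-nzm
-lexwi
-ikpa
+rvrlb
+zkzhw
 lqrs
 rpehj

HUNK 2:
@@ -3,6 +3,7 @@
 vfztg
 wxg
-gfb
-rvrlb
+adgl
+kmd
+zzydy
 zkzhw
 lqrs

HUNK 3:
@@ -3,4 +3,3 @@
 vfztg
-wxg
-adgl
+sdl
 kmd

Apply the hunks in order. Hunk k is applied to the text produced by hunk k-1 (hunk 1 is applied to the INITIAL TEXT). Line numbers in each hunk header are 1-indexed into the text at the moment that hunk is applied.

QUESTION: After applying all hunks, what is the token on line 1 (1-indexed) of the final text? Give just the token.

Answer: eno

Derivation:
Hunk 1: at line 4 remove [nzm,lexwi,ikpa] add [rvrlb,zkzhw] -> 12 lines: eno rckal vfztg wxg gfb rvrlb zkzhw lqrs rpehj toyx hqkjo qhf
Hunk 2: at line 3 remove [gfb,rvrlb] add [adgl,kmd,zzydy] -> 13 lines: eno rckal vfztg wxg adgl kmd zzydy zkzhw lqrs rpehj toyx hqkjo qhf
Hunk 3: at line 3 remove [wxg,adgl] add [sdl] -> 12 lines: eno rckal vfztg sdl kmd zzydy zkzhw lqrs rpehj toyx hqkjo qhf
Final line 1: eno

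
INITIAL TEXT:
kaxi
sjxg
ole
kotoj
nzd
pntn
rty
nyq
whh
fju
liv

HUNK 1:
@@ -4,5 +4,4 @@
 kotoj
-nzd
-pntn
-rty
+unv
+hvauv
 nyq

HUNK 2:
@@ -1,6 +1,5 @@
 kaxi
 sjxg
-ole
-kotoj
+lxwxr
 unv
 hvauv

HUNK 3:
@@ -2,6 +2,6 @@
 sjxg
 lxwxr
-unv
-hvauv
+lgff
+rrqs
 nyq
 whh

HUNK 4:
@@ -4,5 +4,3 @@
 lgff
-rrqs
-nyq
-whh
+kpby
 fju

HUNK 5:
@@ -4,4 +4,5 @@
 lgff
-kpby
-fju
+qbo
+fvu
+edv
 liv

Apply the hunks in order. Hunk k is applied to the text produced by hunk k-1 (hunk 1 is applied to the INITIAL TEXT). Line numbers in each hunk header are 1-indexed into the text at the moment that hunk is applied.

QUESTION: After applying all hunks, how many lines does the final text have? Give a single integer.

Answer: 8

Derivation:
Hunk 1: at line 4 remove [nzd,pntn,rty] add [unv,hvauv] -> 10 lines: kaxi sjxg ole kotoj unv hvauv nyq whh fju liv
Hunk 2: at line 1 remove [ole,kotoj] add [lxwxr] -> 9 lines: kaxi sjxg lxwxr unv hvauv nyq whh fju liv
Hunk 3: at line 2 remove [unv,hvauv] add [lgff,rrqs] -> 9 lines: kaxi sjxg lxwxr lgff rrqs nyq whh fju liv
Hunk 4: at line 4 remove [rrqs,nyq,whh] add [kpby] -> 7 lines: kaxi sjxg lxwxr lgff kpby fju liv
Hunk 5: at line 4 remove [kpby,fju] add [qbo,fvu,edv] -> 8 lines: kaxi sjxg lxwxr lgff qbo fvu edv liv
Final line count: 8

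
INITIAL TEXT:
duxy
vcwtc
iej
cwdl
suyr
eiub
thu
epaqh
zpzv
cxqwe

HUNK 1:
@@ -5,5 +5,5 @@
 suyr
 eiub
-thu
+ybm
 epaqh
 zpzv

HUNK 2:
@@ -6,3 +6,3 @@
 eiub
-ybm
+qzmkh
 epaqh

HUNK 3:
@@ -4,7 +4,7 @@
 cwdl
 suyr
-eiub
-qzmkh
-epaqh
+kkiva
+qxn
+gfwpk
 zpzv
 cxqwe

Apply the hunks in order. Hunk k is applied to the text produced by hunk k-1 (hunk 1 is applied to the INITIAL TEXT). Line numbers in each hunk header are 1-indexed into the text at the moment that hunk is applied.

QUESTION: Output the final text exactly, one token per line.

Hunk 1: at line 5 remove [thu] add [ybm] -> 10 lines: duxy vcwtc iej cwdl suyr eiub ybm epaqh zpzv cxqwe
Hunk 2: at line 6 remove [ybm] add [qzmkh] -> 10 lines: duxy vcwtc iej cwdl suyr eiub qzmkh epaqh zpzv cxqwe
Hunk 3: at line 4 remove [eiub,qzmkh,epaqh] add [kkiva,qxn,gfwpk] -> 10 lines: duxy vcwtc iej cwdl suyr kkiva qxn gfwpk zpzv cxqwe

Answer: duxy
vcwtc
iej
cwdl
suyr
kkiva
qxn
gfwpk
zpzv
cxqwe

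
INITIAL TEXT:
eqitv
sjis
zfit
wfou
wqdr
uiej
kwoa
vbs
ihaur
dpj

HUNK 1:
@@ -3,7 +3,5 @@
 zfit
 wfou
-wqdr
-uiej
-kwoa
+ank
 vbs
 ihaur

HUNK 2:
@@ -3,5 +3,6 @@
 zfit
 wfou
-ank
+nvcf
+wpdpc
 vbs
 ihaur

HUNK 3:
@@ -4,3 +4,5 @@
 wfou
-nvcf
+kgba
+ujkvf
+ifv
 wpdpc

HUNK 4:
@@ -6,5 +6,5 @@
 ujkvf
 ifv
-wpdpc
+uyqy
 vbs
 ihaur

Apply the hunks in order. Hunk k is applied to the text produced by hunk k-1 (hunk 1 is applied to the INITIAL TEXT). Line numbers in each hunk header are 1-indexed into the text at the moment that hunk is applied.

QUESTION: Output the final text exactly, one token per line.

Answer: eqitv
sjis
zfit
wfou
kgba
ujkvf
ifv
uyqy
vbs
ihaur
dpj

Derivation:
Hunk 1: at line 3 remove [wqdr,uiej,kwoa] add [ank] -> 8 lines: eqitv sjis zfit wfou ank vbs ihaur dpj
Hunk 2: at line 3 remove [ank] add [nvcf,wpdpc] -> 9 lines: eqitv sjis zfit wfou nvcf wpdpc vbs ihaur dpj
Hunk 3: at line 4 remove [nvcf] add [kgba,ujkvf,ifv] -> 11 lines: eqitv sjis zfit wfou kgba ujkvf ifv wpdpc vbs ihaur dpj
Hunk 4: at line 6 remove [wpdpc] add [uyqy] -> 11 lines: eqitv sjis zfit wfou kgba ujkvf ifv uyqy vbs ihaur dpj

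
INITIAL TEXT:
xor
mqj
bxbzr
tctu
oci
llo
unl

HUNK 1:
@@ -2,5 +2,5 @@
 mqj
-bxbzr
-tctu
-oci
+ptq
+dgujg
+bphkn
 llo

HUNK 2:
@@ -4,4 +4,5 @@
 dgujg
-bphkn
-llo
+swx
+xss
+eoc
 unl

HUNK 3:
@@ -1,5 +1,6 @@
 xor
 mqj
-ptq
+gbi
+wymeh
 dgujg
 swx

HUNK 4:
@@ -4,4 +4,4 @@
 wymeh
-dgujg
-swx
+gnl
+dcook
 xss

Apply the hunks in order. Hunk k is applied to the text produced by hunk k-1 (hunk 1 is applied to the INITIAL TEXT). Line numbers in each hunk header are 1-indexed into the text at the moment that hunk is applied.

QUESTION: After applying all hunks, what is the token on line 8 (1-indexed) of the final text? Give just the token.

Answer: eoc

Derivation:
Hunk 1: at line 2 remove [bxbzr,tctu,oci] add [ptq,dgujg,bphkn] -> 7 lines: xor mqj ptq dgujg bphkn llo unl
Hunk 2: at line 4 remove [bphkn,llo] add [swx,xss,eoc] -> 8 lines: xor mqj ptq dgujg swx xss eoc unl
Hunk 3: at line 1 remove [ptq] add [gbi,wymeh] -> 9 lines: xor mqj gbi wymeh dgujg swx xss eoc unl
Hunk 4: at line 4 remove [dgujg,swx] add [gnl,dcook] -> 9 lines: xor mqj gbi wymeh gnl dcook xss eoc unl
Final line 8: eoc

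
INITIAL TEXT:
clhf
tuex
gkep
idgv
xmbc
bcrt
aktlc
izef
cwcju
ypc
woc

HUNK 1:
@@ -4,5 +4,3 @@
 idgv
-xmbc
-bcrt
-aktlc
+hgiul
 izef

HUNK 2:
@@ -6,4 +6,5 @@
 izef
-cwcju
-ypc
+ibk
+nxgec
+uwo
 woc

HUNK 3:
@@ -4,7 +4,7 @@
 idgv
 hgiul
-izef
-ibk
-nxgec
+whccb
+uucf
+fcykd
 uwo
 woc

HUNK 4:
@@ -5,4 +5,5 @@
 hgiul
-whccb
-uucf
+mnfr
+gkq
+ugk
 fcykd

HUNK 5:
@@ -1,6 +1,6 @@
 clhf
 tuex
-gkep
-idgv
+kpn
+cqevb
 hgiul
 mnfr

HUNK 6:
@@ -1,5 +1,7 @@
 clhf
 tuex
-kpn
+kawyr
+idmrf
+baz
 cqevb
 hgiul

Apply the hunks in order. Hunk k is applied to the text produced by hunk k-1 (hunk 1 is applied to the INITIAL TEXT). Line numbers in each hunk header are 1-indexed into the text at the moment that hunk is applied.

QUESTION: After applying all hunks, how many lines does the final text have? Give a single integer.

Answer: 13

Derivation:
Hunk 1: at line 4 remove [xmbc,bcrt,aktlc] add [hgiul] -> 9 lines: clhf tuex gkep idgv hgiul izef cwcju ypc woc
Hunk 2: at line 6 remove [cwcju,ypc] add [ibk,nxgec,uwo] -> 10 lines: clhf tuex gkep idgv hgiul izef ibk nxgec uwo woc
Hunk 3: at line 4 remove [izef,ibk,nxgec] add [whccb,uucf,fcykd] -> 10 lines: clhf tuex gkep idgv hgiul whccb uucf fcykd uwo woc
Hunk 4: at line 5 remove [whccb,uucf] add [mnfr,gkq,ugk] -> 11 lines: clhf tuex gkep idgv hgiul mnfr gkq ugk fcykd uwo woc
Hunk 5: at line 1 remove [gkep,idgv] add [kpn,cqevb] -> 11 lines: clhf tuex kpn cqevb hgiul mnfr gkq ugk fcykd uwo woc
Hunk 6: at line 1 remove [kpn] add [kawyr,idmrf,baz] -> 13 lines: clhf tuex kawyr idmrf baz cqevb hgiul mnfr gkq ugk fcykd uwo woc
Final line count: 13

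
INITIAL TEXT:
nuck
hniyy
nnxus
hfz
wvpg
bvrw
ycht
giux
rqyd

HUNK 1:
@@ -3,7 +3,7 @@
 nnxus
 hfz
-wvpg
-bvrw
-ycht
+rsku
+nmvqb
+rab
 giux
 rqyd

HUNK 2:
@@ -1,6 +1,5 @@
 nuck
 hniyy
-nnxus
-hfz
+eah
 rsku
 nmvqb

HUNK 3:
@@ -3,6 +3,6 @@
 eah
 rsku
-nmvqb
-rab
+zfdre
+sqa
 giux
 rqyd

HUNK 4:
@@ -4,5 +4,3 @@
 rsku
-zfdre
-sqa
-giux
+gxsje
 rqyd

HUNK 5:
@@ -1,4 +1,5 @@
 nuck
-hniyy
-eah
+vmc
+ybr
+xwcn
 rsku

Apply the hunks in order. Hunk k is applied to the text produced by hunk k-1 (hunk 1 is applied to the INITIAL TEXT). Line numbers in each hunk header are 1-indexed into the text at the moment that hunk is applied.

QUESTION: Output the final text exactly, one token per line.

Hunk 1: at line 3 remove [wvpg,bvrw,ycht] add [rsku,nmvqb,rab] -> 9 lines: nuck hniyy nnxus hfz rsku nmvqb rab giux rqyd
Hunk 2: at line 1 remove [nnxus,hfz] add [eah] -> 8 lines: nuck hniyy eah rsku nmvqb rab giux rqyd
Hunk 3: at line 3 remove [nmvqb,rab] add [zfdre,sqa] -> 8 lines: nuck hniyy eah rsku zfdre sqa giux rqyd
Hunk 4: at line 4 remove [zfdre,sqa,giux] add [gxsje] -> 6 lines: nuck hniyy eah rsku gxsje rqyd
Hunk 5: at line 1 remove [hniyy,eah] add [vmc,ybr,xwcn] -> 7 lines: nuck vmc ybr xwcn rsku gxsje rqyd

Answer: nuck
vmc
ybr
xwcn
rsku
gxsje
rqyd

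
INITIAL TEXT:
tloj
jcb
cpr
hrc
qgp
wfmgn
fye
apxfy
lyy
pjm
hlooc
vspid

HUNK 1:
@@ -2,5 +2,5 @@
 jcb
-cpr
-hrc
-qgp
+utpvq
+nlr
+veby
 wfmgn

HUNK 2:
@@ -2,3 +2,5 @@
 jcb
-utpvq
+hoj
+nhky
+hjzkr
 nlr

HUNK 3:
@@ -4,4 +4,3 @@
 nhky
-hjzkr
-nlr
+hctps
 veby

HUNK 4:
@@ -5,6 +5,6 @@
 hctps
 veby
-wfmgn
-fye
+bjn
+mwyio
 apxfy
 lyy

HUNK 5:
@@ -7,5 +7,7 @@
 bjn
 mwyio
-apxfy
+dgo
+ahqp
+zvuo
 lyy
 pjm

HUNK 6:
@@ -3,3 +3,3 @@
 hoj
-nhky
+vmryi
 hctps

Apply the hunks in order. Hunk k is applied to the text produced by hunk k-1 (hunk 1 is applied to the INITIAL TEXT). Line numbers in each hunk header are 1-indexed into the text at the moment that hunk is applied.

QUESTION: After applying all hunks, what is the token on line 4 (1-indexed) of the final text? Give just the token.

Hunk 1: at line 2 remove [cpr,hrc,qgp] add [utpvq,nlr,veby] -> 12 lines: tloj jcb utpvq nlr veby wfmgn fye apxfy lyy pjm hlooc vspid
Hunk 2: at line 2 remove [utpvq] add [hoj,nhky,hjzkr] -> 14 lines: tloj jcb hoj nhky hjzkr nlr veby wfmgn fye apxfy lyy pjm hlooc vspid
Hunk 3: at line 4 remove [hjzkr,nlr] add [hctps] -> 13 lines: tloj jcb hoj nhky hctps veby wfmgn fye apxfy lyy pjm hlooc vspid
Hunk 4: at line 5 remove [wfmgn,fye] add [bjn,mwyio] -> 13 lines: tloj jcb hoj nhky hctps veby bjn mwyio apxfy lyy pjm hlooc vspid
Hunk 5: at line 7 remove [apxfy] add [dgo,ahqp,zvuo] -> 15 lines: tloj jcb hoj nhky hctps veby bjn mwyio dgo ahqp zvuo lyy pjm hlooc vspid
Hunk 6: at line 3 remove [nhky] add [vmryi] -> 15 lines: tloj jcb hoj vmryi hctps veby bjn mwyio dgo ahqp zvuo lyy pjm hlooc vspid
Final line 4: vmryi

Answer: vmryi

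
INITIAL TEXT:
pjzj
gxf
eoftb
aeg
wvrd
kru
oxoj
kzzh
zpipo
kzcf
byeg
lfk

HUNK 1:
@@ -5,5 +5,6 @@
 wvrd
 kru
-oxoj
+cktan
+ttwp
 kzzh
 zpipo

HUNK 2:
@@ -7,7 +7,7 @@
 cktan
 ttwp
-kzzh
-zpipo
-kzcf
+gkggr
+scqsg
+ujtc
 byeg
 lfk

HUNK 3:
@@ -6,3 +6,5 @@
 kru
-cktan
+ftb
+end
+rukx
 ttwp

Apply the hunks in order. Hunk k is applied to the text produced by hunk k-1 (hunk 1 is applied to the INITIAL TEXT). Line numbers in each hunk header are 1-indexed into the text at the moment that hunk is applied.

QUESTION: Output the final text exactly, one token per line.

Hunk 1: at line 5 remove [oxoj] add [cktan,ttwp] -> 13 lines: pjzj gxf eoftb aeg wvrd kru cktan ttwp kzzh zpipo kzcf byeg lfk
Hunk 2: at line 7 remove [kzzh,zpipo,kzcf] add [gkggr,scqsg,ujtc] -> 13 lines: pjzj gxf eoftb aeg wvrd kru cktan ttwp gkggr scqsg ujtc byeg lfk
Hunk 3: at line 6 remove [cktan] add [ftb,end,rukx] -> 15 lines: pjzj gxf eoftb aeg wvrd kru ftb end rukx ttwp gkggr scqsg ujtc byeg lfk

Answer: pjzj
gxf
eoftb
aeg
wvrd
kru
ftb
end
rukx
ttwp
gkggr
scqsg
ujtc
byeg
lfk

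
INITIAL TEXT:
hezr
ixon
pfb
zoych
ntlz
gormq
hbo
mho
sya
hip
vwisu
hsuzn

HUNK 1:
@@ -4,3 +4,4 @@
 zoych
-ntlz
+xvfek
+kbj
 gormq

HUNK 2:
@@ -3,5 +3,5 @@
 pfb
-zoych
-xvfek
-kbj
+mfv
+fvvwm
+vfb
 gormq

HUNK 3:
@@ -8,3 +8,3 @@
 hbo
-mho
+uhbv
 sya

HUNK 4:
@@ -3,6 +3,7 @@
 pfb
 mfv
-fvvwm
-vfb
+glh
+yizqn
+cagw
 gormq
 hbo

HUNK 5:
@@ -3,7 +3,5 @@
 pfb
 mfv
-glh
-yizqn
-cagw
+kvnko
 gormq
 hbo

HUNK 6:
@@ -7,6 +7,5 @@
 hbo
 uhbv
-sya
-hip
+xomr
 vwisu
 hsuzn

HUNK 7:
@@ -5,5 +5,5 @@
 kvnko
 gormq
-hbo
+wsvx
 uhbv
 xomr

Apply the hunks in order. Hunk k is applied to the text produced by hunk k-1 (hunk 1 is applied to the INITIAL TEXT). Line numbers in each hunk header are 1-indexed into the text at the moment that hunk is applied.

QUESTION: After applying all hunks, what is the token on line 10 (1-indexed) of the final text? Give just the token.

Answer: vwisu

Derivation:
Hunk 1: at line 4 remove [ntlz] add [xvfek,kbj] -> 13 lines: hezr ixon pfb zoych xvfek kbj gormq hbo mho sya hip vwisu hsuzn
Hunk 2: at line 3 remove [zoych,xvfek,kbj] add [mfv,fvvwm,vfb] -> 13 lines: hezr ixon pfb mfv fvvwm vfb gormq hbo mho sya hip vwisu hsuzn
Hunk 3: at line 8 remove [mho] add [uhbv] -> 13 lines: hezr ixon pfb mfv fvvwm vfb gormq hbo uhbv sya hip vwisu hsuzn
Hunk 4: at line 3 remove [fvvwm,vfb] add [glh,yizqn,cagw] -> 14 lines: hezr ixon pfb mfv glh yizqn cagw gormq hbo uhbv sya hip vwisu hsuzn
Hunk 5: at line 3 remove [glh,yizqn,cagw] add [kvnko] -> 12 lines: hezr ixon pfb mfv kvnko gormq hbo uhbv sya hip vwisu hsuzn
Hunk 6: at line 7 remove [sya,hip] add [xomr] -> 11 lines: hezr ixon pfb mfv kvnko gormq hbo uhbv xomr vwisu hsuzn
Hunk 7: at line 5 remove [hbo] add [wsvx] -> 11 lines: hezr ixon pfb mfv kvnko gormq wsvx uhbv xomr vwisu hsuzn
Final line 10: vwisu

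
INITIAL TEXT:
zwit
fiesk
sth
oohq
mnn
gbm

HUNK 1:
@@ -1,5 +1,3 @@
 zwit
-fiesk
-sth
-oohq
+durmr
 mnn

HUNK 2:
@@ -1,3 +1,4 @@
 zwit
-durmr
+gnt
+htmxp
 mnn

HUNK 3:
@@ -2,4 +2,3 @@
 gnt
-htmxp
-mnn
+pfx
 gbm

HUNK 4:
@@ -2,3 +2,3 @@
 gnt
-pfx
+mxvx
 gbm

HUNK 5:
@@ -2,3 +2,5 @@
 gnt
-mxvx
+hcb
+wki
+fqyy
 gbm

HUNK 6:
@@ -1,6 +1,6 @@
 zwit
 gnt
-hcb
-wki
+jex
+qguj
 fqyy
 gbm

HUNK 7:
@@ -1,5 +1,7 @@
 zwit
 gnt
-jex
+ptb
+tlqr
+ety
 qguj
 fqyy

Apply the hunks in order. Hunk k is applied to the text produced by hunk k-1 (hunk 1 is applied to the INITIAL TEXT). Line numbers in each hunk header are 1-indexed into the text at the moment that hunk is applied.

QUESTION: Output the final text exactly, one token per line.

Answer: zwit
gnt
ptb
tlqr
ety
qguj
fqyy
gbm

Derivation:
Hunk 1: at line 1 remove [fiesk,sth,oohq] add [durmr] -> 4 lines: zwit durmr mnn gbm
Hunk 2: at line 1 remove [durmr] add [gnt,htmxp] -> 5 lines: zwit gnt htmxp mnn gbm
Hunk 3: at line 2 remove [htmxp,mnn] add [pfx] -> 4 lines: zwit gnt pfx gbm
Hunk 4: at line 2 remove [pfx] add [mxvx] -> 4 lines: zwit gnt mxvx gbm
Hunk 5: at line 2 remove [mxvx] add [hcb,wki,fqyy] -> 6 lines: zwit gnt hcb wki fqyy gbm
Hunk 6: at line 1 remove [hcb,wki] add [jex,qguj] -> 6 lines: zwit gnt jex qguj fqyy gbm
Hunk 7: at line 1 remove [jex] add [ptb,tlqr,ety] -> 8 lines: zwit gnt ptb tlqr ety qguj fqyy gbm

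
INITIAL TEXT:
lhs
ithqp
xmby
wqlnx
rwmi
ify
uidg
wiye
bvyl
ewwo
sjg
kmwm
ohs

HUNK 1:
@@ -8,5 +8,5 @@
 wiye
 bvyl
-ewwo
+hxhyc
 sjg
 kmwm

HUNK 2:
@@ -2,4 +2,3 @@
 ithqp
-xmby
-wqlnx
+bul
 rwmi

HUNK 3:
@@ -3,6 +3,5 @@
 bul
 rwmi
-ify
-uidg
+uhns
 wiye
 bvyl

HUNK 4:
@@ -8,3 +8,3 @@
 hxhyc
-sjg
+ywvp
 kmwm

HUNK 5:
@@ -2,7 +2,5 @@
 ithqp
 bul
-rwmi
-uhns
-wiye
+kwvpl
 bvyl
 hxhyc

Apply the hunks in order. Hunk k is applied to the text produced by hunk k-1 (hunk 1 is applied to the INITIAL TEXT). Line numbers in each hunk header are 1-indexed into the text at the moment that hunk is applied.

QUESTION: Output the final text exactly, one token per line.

Hunk 1: at line 8 remove [ewwo] add [hxhyc] -> 13 lines: lhs ithqp xmby wqlnx rwmi ify uidg wiye bvyl hxhyc sjg kmwm ohs
Hunk 2: at line 2 remove [xmby,wqlnx] add [bul] -> 12 lines: lhs ithqp bul rwmi ify uidg wiye bvyl hxhyc sjg kmwm ohs
Hunk 3: at line 3 remove [ify,uidg] add [uhns] -> 11 lines: lhs ithqp bul rwmi uhns wiye bvyl hxhyc sjg kmwm ohs
Hunk 4: at line 8 remove [sjg] add [ywvp] -> 11 lines: lhs ithqp bul rwmi uhns wiye bvyl hxhyc ywvp kmwm ohs
Hunk 5: at line 2 remove [rwmi,uhns,wiye] add [kwvpl] -> 9 lines: lhs ithqp bul kwvpl bvyl hxhyc ywvp kmwm ohs

Answer: lhs
ithqp
bul
kwvpl
bvyl
hxhyc
ywvp
kmwm
ohs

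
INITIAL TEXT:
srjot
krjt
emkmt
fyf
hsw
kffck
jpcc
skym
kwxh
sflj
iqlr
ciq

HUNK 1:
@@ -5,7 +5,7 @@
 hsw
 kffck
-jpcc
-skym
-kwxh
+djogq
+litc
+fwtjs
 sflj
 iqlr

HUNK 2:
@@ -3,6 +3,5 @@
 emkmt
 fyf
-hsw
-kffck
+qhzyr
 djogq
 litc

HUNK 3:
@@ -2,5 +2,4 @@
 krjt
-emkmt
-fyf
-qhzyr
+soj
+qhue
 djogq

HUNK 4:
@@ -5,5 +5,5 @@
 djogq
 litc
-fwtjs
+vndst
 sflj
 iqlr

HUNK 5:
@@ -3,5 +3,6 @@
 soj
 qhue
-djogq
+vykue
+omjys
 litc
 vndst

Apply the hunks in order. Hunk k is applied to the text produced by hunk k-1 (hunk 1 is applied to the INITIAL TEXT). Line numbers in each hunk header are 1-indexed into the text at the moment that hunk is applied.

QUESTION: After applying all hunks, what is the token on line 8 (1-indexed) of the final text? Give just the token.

Answer: vndst

Derivation:
Hunk 1: at line 5 remove [jpcc,skym,kwxh] add [djogq,litc,fwtjs] -> 12 lines: srjot krjt emkmt fyf hsw kffck djogq litc fwtjs sflj iqlr ciq
Hunk 2: at line 3 remove [hsw,kffck] add [qhzyr] -> 11 lines: srjot krjt emkmt fyf qhzyr djogq litc fwtjs sflj iqlr ciq
Hunk 3: at line 2 remove [emkmt,fyf,qhzyr] add [soj,qhue] -> 10 lines: srjot krjt soj qhue djogq litc fwtjs sflj iqlr ciq
Hunk 4: at line 5 remove [fwtjs] add [vndst] -> 10 lines: srjot krjt soj qhue djogq litc vndst sflj iqlr ciq
Hunk 5: at line 3 remove [djogq] add [vykue,omjys] -> 11 lines: srjot krjt soj qhue vykue omjys litc vndst sflj iqlr ciq
Final line 8: vndst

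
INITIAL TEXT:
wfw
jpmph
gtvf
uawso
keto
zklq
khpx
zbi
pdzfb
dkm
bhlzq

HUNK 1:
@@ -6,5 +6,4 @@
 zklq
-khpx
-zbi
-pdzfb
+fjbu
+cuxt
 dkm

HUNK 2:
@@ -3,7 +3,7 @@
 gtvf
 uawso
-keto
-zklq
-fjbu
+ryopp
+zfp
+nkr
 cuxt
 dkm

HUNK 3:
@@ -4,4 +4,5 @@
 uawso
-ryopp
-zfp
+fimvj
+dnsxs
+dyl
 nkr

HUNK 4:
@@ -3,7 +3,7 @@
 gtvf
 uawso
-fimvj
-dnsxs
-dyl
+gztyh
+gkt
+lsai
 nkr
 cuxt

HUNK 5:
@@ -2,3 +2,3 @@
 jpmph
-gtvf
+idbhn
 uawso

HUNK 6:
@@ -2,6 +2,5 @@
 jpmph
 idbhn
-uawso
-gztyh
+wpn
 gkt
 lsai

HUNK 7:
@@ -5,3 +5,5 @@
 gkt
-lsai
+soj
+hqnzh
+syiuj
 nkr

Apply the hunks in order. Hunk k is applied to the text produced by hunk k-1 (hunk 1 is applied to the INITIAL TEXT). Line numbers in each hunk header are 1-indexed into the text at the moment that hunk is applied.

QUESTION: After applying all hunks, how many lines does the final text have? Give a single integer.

Answer: 12

Derivation:
Hunk 1: at line 6 remove [khpx,zbi,pdzfb] add [fjbu,cuxt] -> 10 lines: wfw jpmph gtvf uawso keto zklq fjbu cuxt dkm bhlzq
Hunk 2: at line 3 remove [keto,zklq,fjbu] add [ryopp,zfp,nkr] -> 10 lines: wfw jpmph gtvf uawso ryopp zfp nkr cuxt dkm bhlzq
Hunk 3: at line 4 remove [ryopp,zfp] add [fimvj,dnsxs,dyl] -> 11 lines: wfw jpmph gtvf uawso fimvj dnsxs dyl nkr cuxt dkm bhlzq
Hunk 4: at line 3 remove [fimvj,dnsxs,dyl] add [gztyh,gkt,lsai] -> 11 lines: wfw jpmph gtvf uawso gztyh gkt lsai nkr cuxt dkm bhlzq
Hunk 5: at line 2 remove [gtvf] add [idbhn] -> 11 lines: wfw jpmph idbhn uawso gztyh gkt lsai nkr cuxt dkm bhlzq
Hunk 6: at line 2 remove [uawso,gztyh] add [wpn] -> 10 lines: wfw jpmph idbhn wpn gkt lsai nkr cuxt dkm bhlzq
Hunk 7: at line 5 remove [lsai] add [soj,hqnzh,syiuj] -> 12 lines: wfw jpmph idbhn wpn gkt soj hqnzh syiuj nkr cuxt dkm bhlzq
Final line count: 12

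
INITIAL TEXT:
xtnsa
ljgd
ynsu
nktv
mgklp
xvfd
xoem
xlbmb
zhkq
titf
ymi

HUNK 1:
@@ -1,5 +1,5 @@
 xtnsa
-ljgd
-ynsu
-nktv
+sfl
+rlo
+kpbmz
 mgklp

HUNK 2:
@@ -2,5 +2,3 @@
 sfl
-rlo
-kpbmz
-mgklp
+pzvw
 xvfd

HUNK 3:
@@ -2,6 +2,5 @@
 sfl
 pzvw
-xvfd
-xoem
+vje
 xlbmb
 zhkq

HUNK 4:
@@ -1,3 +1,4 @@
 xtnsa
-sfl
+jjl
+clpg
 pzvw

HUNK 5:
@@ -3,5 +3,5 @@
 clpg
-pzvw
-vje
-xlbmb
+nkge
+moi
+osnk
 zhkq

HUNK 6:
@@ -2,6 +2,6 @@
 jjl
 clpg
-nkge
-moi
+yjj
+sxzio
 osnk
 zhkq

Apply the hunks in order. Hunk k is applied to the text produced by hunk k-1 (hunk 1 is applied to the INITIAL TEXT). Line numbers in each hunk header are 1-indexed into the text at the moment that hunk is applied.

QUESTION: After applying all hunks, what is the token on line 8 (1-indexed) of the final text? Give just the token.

Hunk 1: at line 1 remove [ljgd,ynsu,nktv] add [sfl,rlo,kpbmz] -> 11 lines: xtnsa sfl rlo kpbmz mgklp xvfd xoem xlbmb zhkq titf ymi
Hunk 2: at line 2 remove [rlo,kpbmz,mgklp] add [pzvw] -> 9 lines: xtnsa sfl pzvw xvfd xoem xlbmb zhkq titf ymi
Hunk 3: at line 2 remove [xvfd,xoem] add [vje] -> 8 lines: xtnsa sfl pzvw vje xlbmb zhkq titf ymi
Hunk 4: at line 1 remove [sfl] add [jjl,clpg] -> 9 lines: xtnsa jjl clpg pzvw vje xlbmb zhkq titf ymi
Hunk 5: at line 3 remove [pzvw,vje,xlbmb] add [nkge,moi,osnk] -> 9 lines: xtnsa jjl clpg nkge moi osnk zhkq titf ymi
Hunk 6: at line 2 remove [nkge,moi] add [yjj,sxzio] -> 9 lines: xtnsa jjl clpg yjj sxzio osnk zhkq titf ymi
Final line 8: titf

Answer: titf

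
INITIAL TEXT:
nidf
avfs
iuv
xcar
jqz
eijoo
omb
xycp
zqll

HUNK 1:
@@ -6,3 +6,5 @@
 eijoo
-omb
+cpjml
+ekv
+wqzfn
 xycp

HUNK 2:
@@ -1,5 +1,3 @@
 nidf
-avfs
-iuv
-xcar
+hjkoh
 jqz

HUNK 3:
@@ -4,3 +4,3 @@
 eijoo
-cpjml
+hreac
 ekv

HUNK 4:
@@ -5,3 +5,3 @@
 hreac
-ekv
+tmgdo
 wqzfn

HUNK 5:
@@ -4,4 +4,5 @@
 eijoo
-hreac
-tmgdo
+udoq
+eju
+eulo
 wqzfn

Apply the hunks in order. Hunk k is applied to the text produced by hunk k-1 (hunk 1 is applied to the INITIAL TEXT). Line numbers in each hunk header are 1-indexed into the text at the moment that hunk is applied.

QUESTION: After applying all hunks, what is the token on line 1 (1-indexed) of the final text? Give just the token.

Hunk 1: at line 6 remove [omb] add [cpjml,ekv,wqzfn] -> 11 lines: nidf avfs iuv xcar jqz eijoo cpjml ekv wqzfn xycp zqll
Hunk 2: at line 1 remove [avfs,iuv,xcar] add [hjkoh] -> 9 lines: nidf hjkoh jqz eijoo cpjml ekv wqzfn xycp zqll
Hunk 3: at line 4 remove [cpjml] add [hreac] -> 9 lines: nidf hjkoh jqz eijoo hreac ekv wqzfn xycp zqll
Hunk 4: at line 5 remove [ekv] add [tmgdo] -> 9 lines: nidf hjkoh jqz eijoo hreac tmgdo wqzfn xycp zqll
Hunk 5: at line 4 remove [hreac,tmgdo] add [udoq,eju,eulo] -> 10 lines: nidf hjkoh jqz eijoo udoq eju eulo wqzfn xycp zqll
Final line 1: nidf

Answer: nidf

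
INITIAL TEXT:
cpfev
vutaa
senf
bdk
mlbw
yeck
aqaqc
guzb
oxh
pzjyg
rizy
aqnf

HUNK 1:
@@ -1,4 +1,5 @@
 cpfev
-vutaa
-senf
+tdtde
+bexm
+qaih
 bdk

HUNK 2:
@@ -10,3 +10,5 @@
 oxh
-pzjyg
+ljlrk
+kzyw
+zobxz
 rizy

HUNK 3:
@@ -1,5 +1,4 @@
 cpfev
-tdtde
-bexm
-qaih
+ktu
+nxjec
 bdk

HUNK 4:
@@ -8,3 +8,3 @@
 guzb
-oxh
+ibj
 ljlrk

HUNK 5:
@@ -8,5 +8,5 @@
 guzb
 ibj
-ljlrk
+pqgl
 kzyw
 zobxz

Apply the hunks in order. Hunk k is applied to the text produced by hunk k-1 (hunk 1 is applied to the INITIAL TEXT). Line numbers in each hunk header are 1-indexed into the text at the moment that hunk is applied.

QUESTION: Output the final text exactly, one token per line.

Answer: cpfev
ktu
nxjec
bdk
mlbw
yeck
aqaqc
guzb
ibj
pqgl
kzyw
zobxz
rizy
aqnf

Derivation:
Hunk 1: at line 1 remove [vutaa,senf] add [tdtde,bexm,qaih] -> 13 lines: cpfev tdtde bexm qaih bdk mlbw yeck aqaqc guzb oxh pzjyg rizy aqnf
Hunk 2: at line 10 remove [pzjyg] add [ljlrk,kzyw,zobxz] -> 15 lines: cpfev tdtde bexm qaih bdk mlbw yeck aqaqc guzb oxh ljlrk kzyw zobxz rizy aqnf
Hunk 3: at line 1 remove [tdtde,bexm,qaih] add [ktu,nxjec] -> 14 lines: cpfev ktu nxjec bdk mlbw yeck aqaqc guzb oxh ljlrk kzyw zobxz rizy aqnf
Hunk 4: at line 8 remove [oxh] add [ibj] -> 14 lines: cpfev ktu nxjec bdk mlbw yeck aqaqc guzb ibj ljlrk kzyw zobxz rizy aqnf
Hunk 5: at line 8 remove [ljlrk] add [pqgl] -> 14 lines: cpfev ktu nxjec bdk mlbw yeck aqaqc guzb ibj pqgl kzyw zobxz rizy aqnf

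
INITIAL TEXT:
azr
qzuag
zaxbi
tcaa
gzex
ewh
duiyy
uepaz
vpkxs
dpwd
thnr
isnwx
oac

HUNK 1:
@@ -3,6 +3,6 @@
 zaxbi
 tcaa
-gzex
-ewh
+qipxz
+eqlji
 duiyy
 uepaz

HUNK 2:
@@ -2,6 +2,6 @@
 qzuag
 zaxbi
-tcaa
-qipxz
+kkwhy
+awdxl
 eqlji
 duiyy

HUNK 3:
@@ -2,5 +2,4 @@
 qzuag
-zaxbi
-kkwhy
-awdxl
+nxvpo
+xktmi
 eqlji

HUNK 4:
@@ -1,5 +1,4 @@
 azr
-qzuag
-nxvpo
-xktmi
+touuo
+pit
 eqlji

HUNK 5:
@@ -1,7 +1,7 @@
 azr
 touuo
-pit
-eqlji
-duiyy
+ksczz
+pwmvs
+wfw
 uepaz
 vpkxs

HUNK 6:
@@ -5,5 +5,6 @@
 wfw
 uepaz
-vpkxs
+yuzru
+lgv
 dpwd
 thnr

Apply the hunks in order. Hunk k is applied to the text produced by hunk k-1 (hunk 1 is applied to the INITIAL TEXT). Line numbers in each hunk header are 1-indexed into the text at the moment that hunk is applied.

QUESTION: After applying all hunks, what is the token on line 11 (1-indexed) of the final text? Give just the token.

Hunk 1: at line 3 remove [gzex,ewh] add [qipxz,eqlji] -> 13 lines: azr qzuag zaxbi tcaa qipxz eqlji duiyy uepaz vpkxs dpwd thnr isnwx oac
Hunk 2: at line 2 remove [tcaa,qipxz] add [kkwhy,awdxl] -> 13 lines: azr qzuag zaxbi kkwhy awdxl eqlji duiyy uepaz vpkxs dpwd thnr isnwx oac
Hunk 3: at line 2 remove [zaxbi,kkwhy,awdxl] add [nxvpo,xktmi] -> 12 lines: azr qzuag nxvpo xktmi eqlji duiyy uepaz vpkxs dpwd thnr isnwx oac
Hunk 4: at line 1 remove [qzuag,nxvpo,xktmi] add [touuo,pit] -> 11 lines: azr touuo pit eqlji duiyy uepaz vpkxs dpwd thnr isnwx oac
Hunk 5: at line 1 remove [pit,eqlji,duiyy] add [ksczz,pwmvs,wfw] -> 11 lines: azr touuo ksczz pwmvs wfw uepaz vpkxs dpwd thnr isnwx oac
Hunk 6: at line 5 remove [vpkxs] add [yuzru,lgv] -> 12 lines: azr touuo ksczz pwmvs wfw uepaz yuzru lgv dpwd thnr isnwx oac
Final line 11: isnwx

Answer: isnwx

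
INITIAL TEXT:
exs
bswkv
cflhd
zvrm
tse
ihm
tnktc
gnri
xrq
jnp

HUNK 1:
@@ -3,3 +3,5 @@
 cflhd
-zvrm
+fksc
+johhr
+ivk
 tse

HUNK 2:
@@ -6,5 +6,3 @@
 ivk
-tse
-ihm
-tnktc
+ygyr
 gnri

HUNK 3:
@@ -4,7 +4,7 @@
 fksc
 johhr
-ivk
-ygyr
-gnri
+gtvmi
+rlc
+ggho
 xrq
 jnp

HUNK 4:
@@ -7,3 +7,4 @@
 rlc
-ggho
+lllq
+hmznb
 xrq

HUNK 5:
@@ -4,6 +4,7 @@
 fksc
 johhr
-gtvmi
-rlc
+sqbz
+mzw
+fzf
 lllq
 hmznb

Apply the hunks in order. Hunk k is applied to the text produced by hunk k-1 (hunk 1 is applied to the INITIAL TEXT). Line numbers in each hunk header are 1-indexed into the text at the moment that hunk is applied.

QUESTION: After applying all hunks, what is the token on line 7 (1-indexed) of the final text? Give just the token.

Hunk 1: at line 3 remove [zvrm] add [fksc,johhr,ivk] -> 12 lines: exs bswkv cflhd fksc johhr ivk tse ihm tnktc gnri xrq jnp
Hunk 2: at line 6 remove [tse,ihm,tnktc] add [ygyr] -> 10 lines: exs bswkv cflhd fksc johhr ivk ygyr gnri xrq jnp
Hunk 3: at line 4 remove [ivk,ygyr,gnri] add [gtvmi,rlc,ggho] -> 10 lines: exs bswkv cflhd fksc johhr gtvmi rlc ggho xrq jnp
Hunk 4: at line 7 remove [ggho] add [lllq,hmznb] -> 11 lines: exs bswkv cflhd fksc johhr gtvmi rlc lllq hmznb xrq jnp
Hunk 5: at line 4 remove [gtvmi,rlc] add [sqbz,mzw,fzf] -> 12 lines: exs bswkv cflhd fksc johhr sqbz mzw fzf lllq hmznb xrq jnp
Final line 7: mzw

Answer: mzw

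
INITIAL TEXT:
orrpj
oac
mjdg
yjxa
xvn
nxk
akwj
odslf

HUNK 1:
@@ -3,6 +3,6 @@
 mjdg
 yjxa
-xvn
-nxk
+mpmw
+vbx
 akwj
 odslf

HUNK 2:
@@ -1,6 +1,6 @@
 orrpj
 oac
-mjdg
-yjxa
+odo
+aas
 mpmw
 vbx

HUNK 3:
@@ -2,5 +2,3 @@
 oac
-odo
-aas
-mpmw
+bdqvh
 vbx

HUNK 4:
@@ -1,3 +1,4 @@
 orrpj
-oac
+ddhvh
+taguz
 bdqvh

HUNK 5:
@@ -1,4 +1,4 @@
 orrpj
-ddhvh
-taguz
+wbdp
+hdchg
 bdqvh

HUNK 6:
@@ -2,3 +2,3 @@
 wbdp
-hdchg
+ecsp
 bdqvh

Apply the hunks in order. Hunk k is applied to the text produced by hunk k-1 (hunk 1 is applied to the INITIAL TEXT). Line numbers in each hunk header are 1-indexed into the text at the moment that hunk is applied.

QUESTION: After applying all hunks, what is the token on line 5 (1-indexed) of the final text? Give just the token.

Hunk 1: at line 3 remove [xvn,nxk] add [mpmw,vbx] -> 8 lines: orrpj oac mjdg yjxa mpmw vbx akwj odslf
Hunk 2: at line 1 remove [mjdg,yjxa] add [odo,aas] -> 8 lines: orrpj oac odo aas mpmw vbx akwj odslf
Hunk 3: at line 2 remove [odo,aas,mpmw] add [bdqvh] -> 6 lines: orrpj oac bdqvh vbx akwj odslf
Hunk 4: at line 1 remove [oac] add [ddhvh,taguz] -> 7 lines: orrpj ddhvh taguz bdqvh vbx akwj odslf
Hunk 5: at line 1 remove [ddhvh,taguz] add [wbdp,hdchg] -> 7 lines: orrpj wbdp hdchg bdqvh vbx akwj odslf
Hunk 6: at line 2 remove [hdchg] add [ecsp] -> 7 lines: orrpj wbdp ecsp bdqvh vbx akwj odslf
Final line 5: vbx

Answer: vbx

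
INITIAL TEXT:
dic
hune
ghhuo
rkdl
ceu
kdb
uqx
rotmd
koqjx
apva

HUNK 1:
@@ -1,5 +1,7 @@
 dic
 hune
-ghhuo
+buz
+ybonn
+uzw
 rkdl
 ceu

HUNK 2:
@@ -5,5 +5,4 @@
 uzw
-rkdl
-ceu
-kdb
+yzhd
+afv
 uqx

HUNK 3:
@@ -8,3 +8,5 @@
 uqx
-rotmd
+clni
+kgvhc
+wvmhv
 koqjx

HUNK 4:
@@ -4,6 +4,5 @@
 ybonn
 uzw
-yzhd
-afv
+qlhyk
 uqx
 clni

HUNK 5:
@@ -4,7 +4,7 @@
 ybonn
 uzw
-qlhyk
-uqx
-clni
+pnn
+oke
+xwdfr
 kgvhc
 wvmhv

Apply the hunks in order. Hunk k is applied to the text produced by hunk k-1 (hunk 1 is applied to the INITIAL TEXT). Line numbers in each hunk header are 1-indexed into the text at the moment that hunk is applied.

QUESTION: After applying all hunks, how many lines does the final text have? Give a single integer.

Answer: 12

Derivation:
Hunk 1: at line 1 remove [ghhuo] add [buz,ybonn,uzw] -> 12 lines: dic hune buz ybonn uzw rkdl ceu kdb uqx rotmd koqjx apva
Hunk 2: at line 5 remove [rkdl,ceu,kdb] add [yzhd,afv] -> 11 lines: dic hune buz ybonn uzw yzhd afv uqx rotmd koqjx apva
Hunk 3: at line 8 remove [rotmd] add [clni,kgvhc,wvmhv] -> 13 lines: dic hune buz ybonn uzw yzhd afv uqx clni kgvhc wvmhv koqjx apva
Hunk 4: at line 4 remove [yzhd,afv] add [qlhyk] -> 12 lines: dic hune buz ybonn uzw qlhyk uqx clni kgvhc wvmhv koqjx apva
Hunk 5: at line 4 remove [qlhyk,uqx,clni] add [pnn,oke,xwdfr] -> 12 lines: dic hune buz ybonn uzw pnn oke xwdfr kgvhc wvmhv koqjx apva
Final line count: 12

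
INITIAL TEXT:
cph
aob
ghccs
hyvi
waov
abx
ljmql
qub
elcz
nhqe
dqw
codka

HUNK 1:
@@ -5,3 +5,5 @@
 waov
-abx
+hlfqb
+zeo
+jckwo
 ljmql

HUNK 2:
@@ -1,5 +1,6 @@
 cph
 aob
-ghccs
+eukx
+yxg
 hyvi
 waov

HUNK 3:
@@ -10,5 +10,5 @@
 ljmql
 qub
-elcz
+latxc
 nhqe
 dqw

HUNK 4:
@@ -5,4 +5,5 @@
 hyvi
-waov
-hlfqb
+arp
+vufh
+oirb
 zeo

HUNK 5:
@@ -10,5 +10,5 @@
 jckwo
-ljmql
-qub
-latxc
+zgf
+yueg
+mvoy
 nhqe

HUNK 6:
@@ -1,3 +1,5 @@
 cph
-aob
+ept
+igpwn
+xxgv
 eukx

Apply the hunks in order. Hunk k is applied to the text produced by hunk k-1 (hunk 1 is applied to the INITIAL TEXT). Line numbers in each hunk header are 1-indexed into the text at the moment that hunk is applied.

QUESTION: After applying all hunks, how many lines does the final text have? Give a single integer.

Hunk 1: at line 5 remove [abx] add [hlfqb,zeo,jckwo] -> 14 lines: cph aob ghccs hyvi waov hlfqb zeo jckwo ljmql qub elcz nhqe dqw codka
Hunk 2: at line 1 remove [ghccs] add [eukx,yxg] -> 15 lines: cph aob eukx yxg hyvi waov hlfqb zeo jckwo ljmql qub elcz nhqe dqw codka
Hunk 3: at line 10 remove [elcz] add [latxc] -> 15 lines: cph aob eukx yxg hyvi waov hlfqb zeo jckwo ljmql qub latxc nhqe dqw codka
Hunk 4: at line 5 remove [waov,hlfqb] add [arp,vufh,oirb] -> 16 lines: cph aob eukx yxg hyvi arp vufh oirb zeo jckwo ljmql qub latxc nhqe dqw codka
Hunk 5: at line 10 remove [ljmql,qub,latxc] add [zgf,yueg,mvoy] -> 16 lines: cph aob eukx yxg hyvi arp vufh oirb zeo jckwo zgf yueg mvoy nhqe dqw codka
Hunk 6: at line 1 remove [aob] add [ept,igpwn,xxgv] -> 18 lines: cph ept igpwn xxgv eukx yxg hyvi arp vufh oirb zeo jckwo zgf yueg mvoy nhqe dqw codka
Final line count: 18

Answer: 18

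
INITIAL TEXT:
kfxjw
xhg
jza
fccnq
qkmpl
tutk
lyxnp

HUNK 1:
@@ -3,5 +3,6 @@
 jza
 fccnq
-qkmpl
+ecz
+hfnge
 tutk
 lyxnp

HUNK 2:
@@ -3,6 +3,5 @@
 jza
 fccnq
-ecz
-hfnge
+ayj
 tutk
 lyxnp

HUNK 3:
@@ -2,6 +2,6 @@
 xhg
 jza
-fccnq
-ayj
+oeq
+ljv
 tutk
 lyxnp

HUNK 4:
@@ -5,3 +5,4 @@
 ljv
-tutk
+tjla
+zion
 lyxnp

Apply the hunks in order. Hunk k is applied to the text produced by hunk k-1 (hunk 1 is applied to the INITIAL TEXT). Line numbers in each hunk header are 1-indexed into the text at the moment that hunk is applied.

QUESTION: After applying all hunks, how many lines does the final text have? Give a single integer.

Answer: 8

Derivation:
Hunk 1: at line 3 remove [qkmpl] add [ecz,hfnge] -> 8 lines: kfxjw xhg jza fccnq ecz hfnge tutk lyxnp
Hunk 2: at line 3 remove [ecz,hfnge] add [ayj] -> 7 lines: kfxjw xhg jza fccnq ayj tutk lyxnp
Hunk 3: at line 2 remove [fccnq,ayj] add [oeq,ljv] -> 7 lines: kfxjw xhg jza oeq ljv tutk lyxnp
Hunk 4: at line 5 remove [tutk] add [tjla,zion] -> 8 lines: kfxjw xhg jza oeq ljv tjla zion lyxnp
Final line count: 8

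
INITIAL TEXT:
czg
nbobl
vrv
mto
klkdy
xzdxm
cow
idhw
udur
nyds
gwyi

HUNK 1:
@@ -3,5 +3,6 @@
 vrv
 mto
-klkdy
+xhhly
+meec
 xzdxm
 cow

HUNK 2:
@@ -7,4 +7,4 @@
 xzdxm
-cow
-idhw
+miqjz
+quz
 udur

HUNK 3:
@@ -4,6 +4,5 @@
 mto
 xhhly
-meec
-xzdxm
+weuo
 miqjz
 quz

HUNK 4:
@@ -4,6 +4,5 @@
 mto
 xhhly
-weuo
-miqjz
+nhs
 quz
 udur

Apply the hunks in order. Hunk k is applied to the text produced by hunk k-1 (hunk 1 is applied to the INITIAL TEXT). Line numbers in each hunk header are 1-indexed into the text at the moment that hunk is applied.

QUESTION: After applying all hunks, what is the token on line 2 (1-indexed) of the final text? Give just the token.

Answer: nbobl

Derivation:
Hunk 1: at line 3 remove [klkdy] add [xhhly,meec] -> 12 lines: czg nbobl vrv mto xhhly meec xzdxm cow idhw udur nyds gwyi
Hunk 2: at line 7 remove [cow,idhw] add [miqjz,quz] -> 12 lines: czg nbobl vrv mto xhhly meec xzdxm miqjz quz udur nyds gwyi
Hunk 3: at line 4 remove [meec,xzdxm] add [weuo] -> 11 lines: czg nbobl vrv mto xhhly weuo miqjz quz udur nyds gwyi
Hunk 4: at line 4 remove [weuo,miqjz] add [nhs] -> 10 lines: czg nbobl vrv mto xhhly nhs quz udur nyds gwyi
Final line 2: nbobl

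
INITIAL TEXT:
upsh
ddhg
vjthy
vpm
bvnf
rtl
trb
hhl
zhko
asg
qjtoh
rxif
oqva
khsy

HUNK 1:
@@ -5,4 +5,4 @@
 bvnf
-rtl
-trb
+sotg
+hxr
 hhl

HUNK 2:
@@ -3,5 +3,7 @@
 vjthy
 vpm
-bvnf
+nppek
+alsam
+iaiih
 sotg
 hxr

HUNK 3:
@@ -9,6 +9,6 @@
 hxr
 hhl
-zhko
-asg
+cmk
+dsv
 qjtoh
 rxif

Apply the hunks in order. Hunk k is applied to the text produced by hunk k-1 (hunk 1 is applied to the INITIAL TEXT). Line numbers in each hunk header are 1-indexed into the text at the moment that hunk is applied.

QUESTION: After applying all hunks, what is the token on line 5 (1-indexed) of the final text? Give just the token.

Answer: nppek

Derivation:
Hunk 1: at line 5 remove [rtl,trb] add [sotg,hxr] -> 14 lines: upsh ddhg vjthy vpm bvnf sotg hxr hhl zhko asg qjtoh rxif oqva khsy
Hunk 2: at line 3 remove [bvnf] add [nppek,alsam,iaiih] -> 16 lines: upsh ddhg vjthy vpm nppek alsam iaiih sotg hxr hhl zhko asg qjtoh rxif oqva khsy
Hunk 3: at line 9 remove [zhko,asg] add [cmk,dsv] -> 16 lines: upsh ddhg vjthy vpm nppek alsam iaiih sotg hxr hhl cmk dsv qjtoh rxif oqva khsy
Final line 5: nppek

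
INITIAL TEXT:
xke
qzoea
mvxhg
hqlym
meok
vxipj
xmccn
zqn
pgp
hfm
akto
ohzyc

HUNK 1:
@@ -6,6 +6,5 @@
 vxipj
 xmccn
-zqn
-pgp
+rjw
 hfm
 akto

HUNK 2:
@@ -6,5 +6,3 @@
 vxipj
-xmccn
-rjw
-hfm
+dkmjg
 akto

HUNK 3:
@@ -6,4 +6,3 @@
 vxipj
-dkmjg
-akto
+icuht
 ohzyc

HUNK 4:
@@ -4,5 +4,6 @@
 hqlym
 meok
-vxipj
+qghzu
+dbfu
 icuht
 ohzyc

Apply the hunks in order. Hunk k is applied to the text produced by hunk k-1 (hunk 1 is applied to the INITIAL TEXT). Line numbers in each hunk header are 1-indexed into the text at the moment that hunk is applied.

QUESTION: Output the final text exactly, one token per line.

Hunk 1: at line 6 remove [zqn,pgp] add [rjw] -> 11 lines: xke qzoea mvxhg hqlym meok vxipj xmccn rjw hfm akto ohzyc
Hunk 2: at line 6 remove [xmccn,rjw,hfm] add [dkmjg] -> 9 lines: xke qzoea mvxhg hqlym meok vxipj dkmjg akto ohzyc
Hunk 3: at line 6 remove [dkmjg,akto] add [icuht] -> 8 lines: xke qzoea mvxhg hqlym meok vxipj icuht ohzyc
Hunk 4: at line 4 remove [vxipj] add [qghzu,dbfu] -> 9 lines: xke qzoea mvxhg hqlym meok qghzu dbfu icuht ohzyc

Answer: xke
qzoea
mvxhg
hqlym
meok
qghzu
dbfu
icuht
ohzyc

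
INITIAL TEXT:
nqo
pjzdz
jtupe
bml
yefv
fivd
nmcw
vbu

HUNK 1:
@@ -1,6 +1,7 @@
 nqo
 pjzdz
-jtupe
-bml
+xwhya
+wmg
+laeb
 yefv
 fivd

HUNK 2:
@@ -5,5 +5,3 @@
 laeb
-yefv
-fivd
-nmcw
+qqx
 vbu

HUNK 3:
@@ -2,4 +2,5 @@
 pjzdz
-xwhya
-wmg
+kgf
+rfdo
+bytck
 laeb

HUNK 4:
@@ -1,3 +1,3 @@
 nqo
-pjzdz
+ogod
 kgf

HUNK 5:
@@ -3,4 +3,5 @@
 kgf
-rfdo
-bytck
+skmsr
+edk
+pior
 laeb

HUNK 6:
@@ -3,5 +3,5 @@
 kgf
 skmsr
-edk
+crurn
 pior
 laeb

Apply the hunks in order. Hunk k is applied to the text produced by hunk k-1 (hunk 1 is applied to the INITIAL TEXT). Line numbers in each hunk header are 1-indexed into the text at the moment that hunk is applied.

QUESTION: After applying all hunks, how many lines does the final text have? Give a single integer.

Answer: 9

Derivation:
Hunk 1: at line 1 remove [jtupe,bml] add [xwhya,wmg,laeb] -> 9 lines: nqo pjzdz xwhya wmg laeb yefv fivd nmcw vbu
Hunk 2: at line 5 remove [yefv,fivd,nmcw] add [qqx] -> 7 lines: nqo pjzdz xwhya wmg laeb qqx vbu
Hunk 3: at line 2 remove [xwhya,wmg] add [kgf,rfdo,bytck] -> 8 lines: nqo pjzdz kgf rfdo bytck laeb qqx vbu
Hunk 4: at line 1 remove [pjzdz] add [ogod] -> 8 lines: nqo ogod kgf rfdo bytck laeb qqx vbu
Hunk 5: at line 3 remove [rfdo,bytck] add [skmsr,edk,pior] -> 9 lines: nqo ogod kgf skmsr edk pior laeb qqx vbu
Hunk 6: at line 3 remove [edk] add [crurn] -> 9 lines: nqo ogod kgf skmsr crurn pior laeb qqx vbu
Final line count: 9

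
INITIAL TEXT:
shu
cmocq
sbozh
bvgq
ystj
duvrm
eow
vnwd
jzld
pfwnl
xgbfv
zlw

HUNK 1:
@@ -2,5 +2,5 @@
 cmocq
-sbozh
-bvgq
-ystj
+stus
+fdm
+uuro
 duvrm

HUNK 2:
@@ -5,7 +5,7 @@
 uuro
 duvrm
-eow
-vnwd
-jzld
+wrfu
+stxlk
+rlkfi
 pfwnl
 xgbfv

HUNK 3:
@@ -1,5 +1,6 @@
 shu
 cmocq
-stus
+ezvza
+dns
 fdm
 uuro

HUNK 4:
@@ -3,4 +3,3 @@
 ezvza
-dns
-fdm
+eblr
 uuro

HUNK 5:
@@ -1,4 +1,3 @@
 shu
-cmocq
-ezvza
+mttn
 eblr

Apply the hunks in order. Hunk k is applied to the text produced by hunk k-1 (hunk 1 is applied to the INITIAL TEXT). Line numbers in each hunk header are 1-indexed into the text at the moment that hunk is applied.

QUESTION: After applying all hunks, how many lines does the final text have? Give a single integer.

Answer: 11

Derivation:
Hunk 1: at line 2 remove [sbozh,bvgq,ystj] add [stus,fdm,uuro] -> 12 lines: shu cmocq stus fdm uuro duvrm eow vnwd jzld pfwnl xgbfv zlw
Hunk 2: at line 5 remove [eow,vnwd,jzld] add [wrfu,stxlk,rlkfi] -> 12 lines: shu cmocq stus fdm uuro duvrm wrfu stxlk rlkfi pfwnl xgbfv zlw
Hunk 3: at line 1 remove [stus] add [ezvza,dns] -> 13 lines: shu cmocq ezvza dns fdm uuro duvrm wrfu stxlk rlkfi pfwnl xgbfv zlw
Hunk 4: at line 3 remove [dns,fdm] add [eblr] -> 12 lines: shu cmocq ezvza eblr uuro duvrm wrfu stxlk rlkfi pfwnl xgbfv zlw
Hunk 5: at line 1 remove [cmocq,ezvza] add [mttn] -> 11 lines: shu mttn eblr uuro duvrm wrfu stxlk rlkfi pfwnl xgbfv zlw
Final line count: 11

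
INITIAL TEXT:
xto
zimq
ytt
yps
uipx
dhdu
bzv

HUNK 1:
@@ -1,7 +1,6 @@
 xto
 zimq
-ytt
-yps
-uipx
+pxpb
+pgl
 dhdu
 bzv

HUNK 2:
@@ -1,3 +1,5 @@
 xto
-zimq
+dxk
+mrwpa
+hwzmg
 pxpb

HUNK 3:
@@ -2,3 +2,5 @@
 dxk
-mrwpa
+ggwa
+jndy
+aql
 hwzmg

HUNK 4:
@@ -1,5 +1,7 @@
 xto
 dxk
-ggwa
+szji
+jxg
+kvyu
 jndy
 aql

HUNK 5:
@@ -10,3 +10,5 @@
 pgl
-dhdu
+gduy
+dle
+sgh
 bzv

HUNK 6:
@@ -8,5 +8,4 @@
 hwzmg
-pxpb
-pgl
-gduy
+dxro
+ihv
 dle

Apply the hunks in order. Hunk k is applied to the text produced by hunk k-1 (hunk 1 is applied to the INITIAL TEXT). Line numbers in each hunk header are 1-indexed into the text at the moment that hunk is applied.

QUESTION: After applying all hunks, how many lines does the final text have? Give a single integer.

Hunk 1: at line 1 remove [ytt,yps,uipx] add [pxpb,pgl] -> 6 lines: xto zimq pxpb pgl dhdu bzv
Hunk 2: at line 1 remove [zimq] add [dxk,mrwpa,hwzmg] -> 8 lines: xto dxk mrwpa hwzmg pxpb pgl dhdu bzv
Hunk 3: at line 2 remove [mrwpa] add [ggwa,jndy,aql] -> 10 lines: xto dxk ggwa jndy aql hwzmg pxpb pgl dhdu bzv
Hunk 4: at line 1 remove [ggwa] add [szji,jxg,kvyu] -> 12 lines: xto dxk szji jxg kvyu jndy aql hwzmg pxpb pgl dhdu bzv
Hunk 5: at line 10 remove [dhdu] add [gduy,dle,sgh] -> 14 lines: xto dxk szji jxg kvyu jndy aql hwzmg pxpb pgl gduy dle sgh bzv
Hunk 6: at line 8 remove [pxpb,pgl,gduy] add [dxro,ihv] -> 13 lines: xto dxk szji jxg kvyu jndy aql hwzmg dxro ihv dle sgh bzv
Final line count: 13

Answer: 13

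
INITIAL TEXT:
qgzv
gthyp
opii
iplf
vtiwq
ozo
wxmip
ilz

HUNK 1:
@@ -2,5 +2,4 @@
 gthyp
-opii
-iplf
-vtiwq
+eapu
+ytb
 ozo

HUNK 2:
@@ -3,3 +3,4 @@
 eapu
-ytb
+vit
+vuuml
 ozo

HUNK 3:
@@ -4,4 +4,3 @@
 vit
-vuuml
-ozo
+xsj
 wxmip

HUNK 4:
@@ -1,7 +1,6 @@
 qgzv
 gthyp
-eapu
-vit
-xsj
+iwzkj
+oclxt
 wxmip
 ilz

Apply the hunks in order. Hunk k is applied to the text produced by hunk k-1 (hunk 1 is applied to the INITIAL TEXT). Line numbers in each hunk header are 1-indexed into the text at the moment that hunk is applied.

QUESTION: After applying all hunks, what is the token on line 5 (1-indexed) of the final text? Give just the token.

Hunk 1: at line 2 remove [opii,iplf,vtiwq] add [eapu,ytb] -> 7 lines: qgzv gthyp eapu ytb ozo wxmip ilz
Hunk 2: at line 3 remove [ytb] add [vit,vuuml] -> 8 lines: qgzv gthyp eapu vit vuuml ozo wxmip ilz
Hunk 3: at line 4 remove [vuuml,ozo] add [xsj] -> 7 lines: qgzv gthyp eapu vit xsj wxmip ilz
Hunk 4: at line 1 remove [eapu,vit,xsj] add [iwzkj,oclxt] -> 6 lines: qgzv gthyp iwzkj oclxt wxmip ilz
Final line 5: wxmip

Answer: wxmip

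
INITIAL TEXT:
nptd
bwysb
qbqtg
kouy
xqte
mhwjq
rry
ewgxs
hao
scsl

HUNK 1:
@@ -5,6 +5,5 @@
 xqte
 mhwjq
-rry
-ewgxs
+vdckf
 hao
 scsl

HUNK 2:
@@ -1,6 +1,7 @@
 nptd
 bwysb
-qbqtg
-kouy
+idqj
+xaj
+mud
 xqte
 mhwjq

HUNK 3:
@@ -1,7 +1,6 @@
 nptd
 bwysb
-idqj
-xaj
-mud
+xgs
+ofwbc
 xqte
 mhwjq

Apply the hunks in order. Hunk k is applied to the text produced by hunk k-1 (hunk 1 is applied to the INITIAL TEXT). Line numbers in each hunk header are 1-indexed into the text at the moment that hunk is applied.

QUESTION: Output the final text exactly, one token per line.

Hunk 1: at line 5 remove [rry,ewgxs] add [vdckf] -> 9 lines: nptd bwysb qbqtg kouy xqte mhwjq vdckf hao scsl
Hunk 2: at line 1 remove [qbqtg,kouy] add [idqj,xaj,mud] -> 10 lines: nptd bwysb idqj xaj mud xqte mhwjq vdckf hao scsl
Hunk 3: at line 1 remove [idqj,xaj,mud] add [xgs,ofwbc] -> 9 lines: nptd bwysb xgs ofwbc xqte mhwjq vdckf hao scsl

Answer: nptd
bwysb
xgs
ofwbc
xqte
mhwjq
vdckf
hao
scsl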